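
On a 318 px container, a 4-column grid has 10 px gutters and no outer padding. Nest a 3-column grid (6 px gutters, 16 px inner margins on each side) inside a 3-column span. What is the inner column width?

64 px

Subtracting 3 gutters of 10 leaves 288 for 4 columns, so c = 72 px.
3 columns plus 2 gutters: 216 + 20 = 236 px.
Inner content = 236 − 2·16 = 204 px.
3d + 2·6 = 204 → 3d = 192 → d = 64 px.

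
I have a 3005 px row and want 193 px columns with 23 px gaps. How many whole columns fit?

Each extra column adds 193 + 23 = 216 px.
(3005 + 23) / 216 = 14.02, so 14 columns fit.

14 columns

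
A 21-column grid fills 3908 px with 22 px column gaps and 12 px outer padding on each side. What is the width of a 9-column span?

1652 px

Take off 24 px of margins, leaving 3884 px.
21c + 20·22 = 3884 → 21c = 3444 → c = 164 px.
9-column span = 9·164 + 8·22 = 1652 px.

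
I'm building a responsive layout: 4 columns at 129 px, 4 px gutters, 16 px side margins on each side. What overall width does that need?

560 px

Container = 2·16 + 4·129 + 3·4 = 32 + 516 + 12 = 560 px.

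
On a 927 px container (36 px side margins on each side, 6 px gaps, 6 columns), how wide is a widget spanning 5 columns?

Inside the margins: 927 − 72 = 855 px.
Subtracting 5 gaps of 6 leaves 825 for 6 columns, so c = 137.5 px.
Span of 5: 5·137.5 + 4·6 = 687.5 + 24 = 711.5 px.

711.5 px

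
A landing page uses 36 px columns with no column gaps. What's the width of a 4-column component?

144 px

With no column gaps, 4 columns span 4·36 = 144 px.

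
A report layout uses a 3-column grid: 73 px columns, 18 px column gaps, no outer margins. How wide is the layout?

255 px

Summing: 219 + 36 = 255 px.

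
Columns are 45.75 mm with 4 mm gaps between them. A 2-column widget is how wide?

95.5 mm

Span of 2: 2·45.75 + 1·4 = 91.5 + 4 = 95.5 mm.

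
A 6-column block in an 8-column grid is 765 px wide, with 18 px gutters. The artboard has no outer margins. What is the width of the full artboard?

765 − 5·18 = 675; ÷6 gives c = 112.5 px.
Summing: 900 + 126 = 1026 px.

1026 px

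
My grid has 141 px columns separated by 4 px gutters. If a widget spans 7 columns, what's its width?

1011 px

7 columns plus 6 gutters: 987 + 24 = 1011 px.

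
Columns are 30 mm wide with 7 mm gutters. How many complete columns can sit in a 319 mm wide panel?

k columns need k·30 + (k−1)·7 = k·37 − 7.
k·37 − 7 ≤ 319 → k ≤ 326 / 37 ≈ 8.81, so k = 8.

8 columns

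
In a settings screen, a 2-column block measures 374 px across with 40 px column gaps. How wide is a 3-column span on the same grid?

581 px

374 − 1·40 = 334; ÷2 gives c = 167 px.
3 columns plus 2 column gaps: 501 + 80 = 581 px.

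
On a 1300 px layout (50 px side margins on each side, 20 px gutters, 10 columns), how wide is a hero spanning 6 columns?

712 px

Content width = 1300 − 2·50 = 1200 px.
Subtracting 9 gutters of 20 leaves 1020 for 10 columns, so c = 102 px.
6-column span = 6·102 + 5·20 = 712 px.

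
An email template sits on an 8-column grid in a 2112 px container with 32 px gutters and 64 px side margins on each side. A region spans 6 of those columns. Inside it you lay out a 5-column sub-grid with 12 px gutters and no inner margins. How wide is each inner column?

286.4 px

Subtract both margins: 2112 − 2·64 = 1984 px.
Subtracting 7 gutters of 32 leaves 1760 for 8 columns, so c = 220 px.
6 columns plus 5 gutters: 1320 + 160 = 1480 px.
5 columns + 4 gutters: 5d + 4·12 = 1480.
5d = 1480 − 48 = 1432, so d = 286.4 px.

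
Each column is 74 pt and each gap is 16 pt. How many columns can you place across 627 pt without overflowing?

7 columns

k columns need k·74 + (k−1)·16 = k·90 − 16.
k·90 − 16 ≤ 627 → k ≤ 643 / 90 ≈ 7.14, so k = 7.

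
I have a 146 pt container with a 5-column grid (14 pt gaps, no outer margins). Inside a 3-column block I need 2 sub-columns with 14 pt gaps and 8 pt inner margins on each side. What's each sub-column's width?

5c + 4·14 = 146 → 5c = 90 → c = 18 pt.
3-column span = 3·18 + 2·14 = 82 pt.
Inner content = 82 − 2·8 = 66 pt.
Subtracting 1 gap of 14 leaves 52 for 2 columns, so d = 26 pt.

26 pt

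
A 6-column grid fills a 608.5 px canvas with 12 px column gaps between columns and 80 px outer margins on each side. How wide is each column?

64.75 px

Content width = 608.5 − 2·80 = 448.5 px.
448.5 − 5·12 = 388.5; ÷6 gives c = 64.75 px.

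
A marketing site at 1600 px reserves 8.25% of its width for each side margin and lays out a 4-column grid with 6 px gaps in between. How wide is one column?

329.5 px

1600 × (1 − 2·8.25%) = 1600 × 83.5% = 1336 px for the columns.
4 columns + 3 gaps: 4c + 3·6 = 1336.
4c = 1336 − 18 = 1318, so c = 329.5 px.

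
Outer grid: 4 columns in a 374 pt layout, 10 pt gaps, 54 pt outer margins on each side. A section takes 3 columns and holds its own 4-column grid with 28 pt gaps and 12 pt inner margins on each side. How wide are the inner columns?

22.25 pt

Subtract both margins: 374 − 2·54 = 266 pt.
266 − 3·10 = 236; ÷4 gives c = 59 pt.
Span of 3: 3·59 + 2·10 = 177 + 20 = 197 pt.
Inner content = 197 − 2·12 = 173 pt.
4d + 3·28 = 173 → 4d = 89 → d = 22.25 pt.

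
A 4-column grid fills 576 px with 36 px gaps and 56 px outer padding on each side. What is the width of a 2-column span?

Inside the margins: 576 − 112 = 464 px.
Subtracting 3 gaps of 36 leaves 356 for 4 columns, so c = 89 px.
2 columns plus 1 gap: 178 + 36 = 214 px.

214 px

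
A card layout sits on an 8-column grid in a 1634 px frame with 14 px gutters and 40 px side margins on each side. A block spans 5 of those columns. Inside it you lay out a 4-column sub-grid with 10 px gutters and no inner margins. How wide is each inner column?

Take off 80 px of margins, leaving 1554 px.
Subtracting 7 gutters of 14 leaves 1456 for 8 columns, so c = 182 px.
Span of 5: 5·182 + 4·14 = 910 + 56 = 966 px.
Subtracting 3 gutters of 10 leaves 936 for 4 columns, so d = 234 px.

234 px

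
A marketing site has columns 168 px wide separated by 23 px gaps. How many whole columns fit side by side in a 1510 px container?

8 columns

k columns need k·168 + (k−1)·23 = k·191 − 23.
k·191 − 23 ≤ 1510 → k ≤ 1533 / 191 ≈ 8.03, so k = 8.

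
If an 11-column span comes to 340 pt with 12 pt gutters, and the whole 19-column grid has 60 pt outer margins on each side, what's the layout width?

716 pt

11 columns + 10 gutters: 11c + 10·12 = 340.
11c = 340 − 120 = 220, so c = 20 pt.
Layout = 2·60 + 19·20 + 18·12 = 120 + 380 + 216 = 716 pt.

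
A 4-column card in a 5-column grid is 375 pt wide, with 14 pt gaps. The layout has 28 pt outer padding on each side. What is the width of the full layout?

375 − 3·14 = 333; ÷4 gives c = 83.25 pt.
Adding margins, columns and gutters: 56 + 416.25 + 56 = 528.25 pt.

528.25 pt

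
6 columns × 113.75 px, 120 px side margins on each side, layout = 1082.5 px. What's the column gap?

32 px

Take off 240 px of margins, leaving 842.5 px.
Columns use 682.5 px, leaving 160 px across 5 column gaps = 32 px each.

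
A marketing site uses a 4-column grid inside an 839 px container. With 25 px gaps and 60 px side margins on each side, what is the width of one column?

Take off 120 px of margins, leaving 719 px.
4c + 3·25 = 719 → 4c = 644 → c = 161 px.

161 px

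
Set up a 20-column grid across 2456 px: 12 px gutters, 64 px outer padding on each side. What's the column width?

Take off 128 px of margins, leaving 2328 px.
2328 − 19·12 = 2100; ÷20 gives c = 105 px.

105 px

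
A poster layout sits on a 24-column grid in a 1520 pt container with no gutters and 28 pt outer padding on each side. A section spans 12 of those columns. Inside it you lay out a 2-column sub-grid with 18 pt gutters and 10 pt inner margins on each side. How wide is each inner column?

347 pt

Inside the margins: 1520 − 56 = 1464 pt.
24c = 1464 → c = 61 pt.
With no gutters, 12 columns span 12·61 = 732 pt.
Inner content = 732 − 2·10 = 712 pt.
2 columns + 1 gutter: 2d + 1·18 = 712.
2d = 712 − 18 = 694, so d = 347 pt.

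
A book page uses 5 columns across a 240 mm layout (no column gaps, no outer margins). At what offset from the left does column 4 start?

144 mm

5c = 240 → c = 48 mm.
No margin, so column 4 starts at 3·(column + gutter) = 3·48 = 144 mm.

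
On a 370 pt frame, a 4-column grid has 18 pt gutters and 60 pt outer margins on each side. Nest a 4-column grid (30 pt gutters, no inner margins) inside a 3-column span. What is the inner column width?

23.25 pt

Outer content = 370 − 2·60 = 250 pt.
250 − 3·18 = 196; ÷4 gives c = 49 pt.
Span of 3: 3·49 + 2·18 = 147 + 36 = 183 pt.
Subtracting 3 gutters of 30 leaves 93 for 4 columns, so d = 23.25 pt.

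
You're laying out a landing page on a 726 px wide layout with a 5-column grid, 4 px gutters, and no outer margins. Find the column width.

5c + 4·4 = 726 → 5c = 710 → c = 142 px.

142 px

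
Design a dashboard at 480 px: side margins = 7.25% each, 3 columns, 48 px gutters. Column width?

Each margin = 7.25% of 480 = 34.8 px; content = 480 − 2·34.8 = 410.4 px.
410.4 − 2·48 = 314.4; ÷3 gives c = 104.8 px.

104.8 px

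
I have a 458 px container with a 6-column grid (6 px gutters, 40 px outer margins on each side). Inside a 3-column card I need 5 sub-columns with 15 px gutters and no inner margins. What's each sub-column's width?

25.2 px

Outer content = 458 − 2·40 = 378 px.
378 − 5·6 = 348; ÷6 gives c = 58 px.
3 columns plus 2 gutters: 174 + 12 = 186 px.
5 columns + 4 gutters: 5d + 4·15 = 186.
5d = 186 − 60 = 126, so d = 25.2 px.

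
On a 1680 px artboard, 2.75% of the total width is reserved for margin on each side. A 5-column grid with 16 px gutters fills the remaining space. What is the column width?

1680 × (1 − 2·2.75%) = 1680 × 94.5% = 1587.6 px for the columns.
Subtracting 4 gutters of 16 leaves 1523.6 for 5 columns, so c = 304.72 px.

304.72 px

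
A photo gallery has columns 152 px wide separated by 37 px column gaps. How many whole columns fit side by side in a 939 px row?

5 columns

k columns need k·152 + (k−1)·37 = k·189 − 37.
k·189 − 37 ≤ 939 → k ≤ 976 / 189 ≈ 5.16, so k = 5.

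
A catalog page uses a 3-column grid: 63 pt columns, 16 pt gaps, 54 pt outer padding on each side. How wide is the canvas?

Total width: 2·54 + 3·63 + 2·16 = 329 pt.

329 pt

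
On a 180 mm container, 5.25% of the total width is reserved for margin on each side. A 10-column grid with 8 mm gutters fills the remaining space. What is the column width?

8.91 mm

Margins: 5.25% × 180 = 9.45 mm each, so content = 180 − 18.9 = 161.1 mm.
10c + 9·8 = 161.1 → 10c = 89.1 → c = 8.91 mm.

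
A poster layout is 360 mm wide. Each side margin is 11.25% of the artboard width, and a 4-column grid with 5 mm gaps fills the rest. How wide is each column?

Each margin = 11.25% of 360 = 40.5 mm; content = 360 − 2·40.5 = 279 mm.
4 columns + 3 gaps: 4c + 3·5 = 279.
4c = 279 − 15 = 264, so c = 66 mm.

66 mm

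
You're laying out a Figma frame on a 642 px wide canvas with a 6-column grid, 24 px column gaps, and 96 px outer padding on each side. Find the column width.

Content width = 642 − 2·96 = 450 px.
6c + 5·24 = 450 → 6c = 330 → c = 55 px.

55 px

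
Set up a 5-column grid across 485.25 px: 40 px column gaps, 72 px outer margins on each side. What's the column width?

36.25 px

Take off 144 px of margins, leaving 341.25 px.
Subtracting 4 column gaps of 40 leaves 181.25 for 5 columns, so c = 36.25 px.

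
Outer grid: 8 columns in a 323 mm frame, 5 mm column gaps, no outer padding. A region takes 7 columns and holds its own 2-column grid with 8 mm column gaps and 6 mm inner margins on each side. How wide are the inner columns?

131 mm

323 − 7·5 = 288; ÷8 gives c = 36 mm.
7-column span = 7·36 + 6·5 = 282 mm.
Inner content = 282 − 2·6 = 270 mm.
270 − 1·8 = 262; ÷2 gives d = 131 mm.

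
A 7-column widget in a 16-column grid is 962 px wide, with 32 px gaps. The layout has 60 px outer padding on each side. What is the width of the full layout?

962 − 6·32 = 770; ÷7 gives c = 110 px.
Adding margins, columns and gutters: 120 + 1760 + 480 = 2360 px.

2360 px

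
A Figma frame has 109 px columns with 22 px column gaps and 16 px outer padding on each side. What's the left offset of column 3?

Each column+gutter stride is 131 px; 2 of them past the 16 px margin is 16 + 262 = 278 px.

278 px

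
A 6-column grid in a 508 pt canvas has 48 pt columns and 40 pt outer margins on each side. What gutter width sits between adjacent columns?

28 pt

Inside the margins: 508 − 80 = 428 pt.
6·48 + 5g = 428 → 5g = 140 → g = 28 pt.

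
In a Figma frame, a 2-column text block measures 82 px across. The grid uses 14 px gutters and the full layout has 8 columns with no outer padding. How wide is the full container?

Subtracting 1 gutter of 14 leaves 68 for 2 columns, so c = 34 px.
Summing: 272 + 98 = 370 px.

370 px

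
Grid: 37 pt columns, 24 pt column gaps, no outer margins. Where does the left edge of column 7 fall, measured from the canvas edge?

366 pt

Each column+gutter stride is 61 pt; with no margin, 6 of them is 366 pt.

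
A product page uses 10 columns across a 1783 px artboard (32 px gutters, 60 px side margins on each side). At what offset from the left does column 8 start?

Take off 120 px of margins, leaving 1663 px.
Subtracting 9 gutters of 32 leaves 1375 for 10 columns, so c = 137.5 px.
Each column+gutter stride is 169.5 px; 7 of them past the 60 px margin is 60 + 1186.5 = 1246.5 px.

1246.5 px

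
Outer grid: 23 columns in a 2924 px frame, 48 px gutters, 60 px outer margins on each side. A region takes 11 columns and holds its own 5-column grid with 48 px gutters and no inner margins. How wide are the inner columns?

Take off 120 px of margins, leaving 2804 px.
23c + 22·48 = 2804 → 23c = 1748 → c = 76 px.
Span of 11: 11·76 + 10·48 = 836 + 480 = 1316 px.
5 columns + 4 gutters: 5d + 4·48 = 1316.
5d = 1316 − 192 = 1124, so d = 224.8 px.

224.8 px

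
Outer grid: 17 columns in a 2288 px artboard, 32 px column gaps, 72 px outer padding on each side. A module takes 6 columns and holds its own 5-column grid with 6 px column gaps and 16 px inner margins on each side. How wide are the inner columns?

Inside the margins: 2288 − 144 = 2144 px.
Subtracting 16 column gaps of 32 leaves 1632 for 17 columns, so c = 96 px.
6 columns plus 5 column gaps: 576 + 160 = 736 px.
Inner content = 736 − 2·16 = 704 px.
704 − 4·6 = 680; ÷5 gives d = 136 px.

136 px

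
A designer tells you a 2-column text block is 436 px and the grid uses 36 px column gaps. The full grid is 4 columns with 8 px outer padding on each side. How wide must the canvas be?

Subtracting 1 column gap of 36 leaves 400 for 2 columns, so c = 200 px.
Canvas = 2·8 + 4·200 + 3·36 = 16 + 800 + 108 = 924 px.

924 px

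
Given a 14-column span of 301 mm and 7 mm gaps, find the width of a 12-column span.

301 − 13·7 = 210; ÷14 gives c = 15 mm.
12-column span = 12·15 + 11·7 = 257 mm.

257 mm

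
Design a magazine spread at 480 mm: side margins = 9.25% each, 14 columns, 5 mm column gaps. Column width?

Each margin = 9.25% of 480 = 44.4 mm; content = 480 − 2·44.4 = 391.2 mm.
14 columns + 13 column gaps: 14c + 13·5 = 391.2.
14c = 391.2 − 65 = 326.2, so c = 23.3 mm.

23.3 mm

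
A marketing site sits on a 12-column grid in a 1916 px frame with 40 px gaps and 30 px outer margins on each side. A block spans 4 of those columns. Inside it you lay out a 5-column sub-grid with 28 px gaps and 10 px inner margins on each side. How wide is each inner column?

Inside the margins: 1916 − 60 = 1856 px.
12c + 11·40 = 1856 → 12c = 1416 → c = 118 px.
Span of 4: 4·118 + 3·40 = 472 + 120 = 592 px.
Inner content = 592 − 2·10 = 572 px.
572 − 4·28 = 460; ÷5 gives d = 92 px.

92 px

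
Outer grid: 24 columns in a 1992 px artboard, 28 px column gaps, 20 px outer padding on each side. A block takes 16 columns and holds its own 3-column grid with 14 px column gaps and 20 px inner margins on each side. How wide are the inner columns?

Subtract both margins: 1992 − 2·20 = 1952 px.
Subtracting 23 column gaps of 28 leaves 1308 for 24 columns, so c = 54.5 px.
Span of 16: 16·54.5 + 15·28 = 872 + 420 = 1292 px.
Inner content = 1292 − 2·20 = 1252 px.
1252 − 2·14 = 1224; ÷3 gives d = 408 px.

408 px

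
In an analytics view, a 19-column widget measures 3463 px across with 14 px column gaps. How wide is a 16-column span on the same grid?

2914 px

3463 − 18·14 = 3211; ÷19 gives c = 169 px.
16-column span = 16·169 + 15·14 = 2914 px.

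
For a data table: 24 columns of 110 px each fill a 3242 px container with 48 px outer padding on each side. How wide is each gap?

22 px

Take off 96 px of margins, leaving 3146 px.
Columns use 2640 px, leaving 506 px across 23 gaps = 22 px each.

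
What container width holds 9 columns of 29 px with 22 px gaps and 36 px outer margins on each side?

509 px

Total width: 2·36 + 9·29 + 8·22 = 509 px.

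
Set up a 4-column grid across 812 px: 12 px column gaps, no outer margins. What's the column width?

Subtracting 3 column gaps of 12 leaves 776 for 4 columns, so c = 194 px.

194 px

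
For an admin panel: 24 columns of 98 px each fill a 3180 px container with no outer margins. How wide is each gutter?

36 px

24·98 + 23g = 3180 → 23g = 828 → g = 36 px.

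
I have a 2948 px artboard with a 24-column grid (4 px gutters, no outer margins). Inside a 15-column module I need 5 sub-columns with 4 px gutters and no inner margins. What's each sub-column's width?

365 px

Subtracting 23 gutters of 4 leaves 2856 for 24 columns, so c = 119 px.
15-column span = 15·119 + 14·4 = 1841 px.
5 columns + 4 gutters: 5d + 4·4 = 1841.
5d = 1841 − 16 = 1825, so d = 365 px.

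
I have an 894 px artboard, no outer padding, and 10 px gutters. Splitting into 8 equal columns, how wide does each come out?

Subtracting 7 gutters of 10 leaves 824 for 8 columns, so c = 103 px.

103 px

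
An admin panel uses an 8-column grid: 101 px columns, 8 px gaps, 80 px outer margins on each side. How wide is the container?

Adding margins, columns and gutters: 160 + 808 + 56 = 1024 px.

1024 px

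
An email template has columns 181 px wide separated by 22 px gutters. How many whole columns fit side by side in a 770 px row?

3 columns

k columns need k·181 + (k−1)·22 = k·203 − 22.
k·203 − 22 ≤ 770 → k ≤ 792 / 203 ≈ 3.90, so k = 3.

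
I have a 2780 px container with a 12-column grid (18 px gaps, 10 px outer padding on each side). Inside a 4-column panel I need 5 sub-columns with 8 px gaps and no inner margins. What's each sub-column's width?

175.2 px

Inside the margins: 2780 − 20 = 2760 px.
12 columns + 11 gaps: 12c + 11·18 = 2760.
12c = 2760 − 198 = 2562, so c = 213.5 px.
4 columns plus 3 gaps: 854 + 54 = 908 px.
5d + 4·8 = 908 → 5d = 876 → d = 175.2 px.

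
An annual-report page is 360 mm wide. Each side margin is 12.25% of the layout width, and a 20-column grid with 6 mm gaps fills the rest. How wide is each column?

7.89 mm

360 × (1 − 2·12.25%) = 360 × 75.5% = 271.8 mm for the columns.
271.8 − 19·6 = 157.8; ÷20 gives c = 7.89 mm.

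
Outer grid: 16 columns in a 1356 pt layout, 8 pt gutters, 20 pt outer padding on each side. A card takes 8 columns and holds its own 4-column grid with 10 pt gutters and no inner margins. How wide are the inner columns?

Outer content = 1356 − 2·20 = 1316 pt.
Subtracting 15 gutters of 8 leaves 1196 for 16 columns, so c = 74.75 pt.
Span of 8: 8·74.75 + 7·8 = 598 + 56 = 654 pt.
Subtracting 3 gutters of 10 leaves 624 for 4 columns, so d = 156 pt.

156 pt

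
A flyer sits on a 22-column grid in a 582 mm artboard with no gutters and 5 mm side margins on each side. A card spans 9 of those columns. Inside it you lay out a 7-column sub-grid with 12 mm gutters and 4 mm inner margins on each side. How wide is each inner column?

Outer content = 582 − 2·5 = 572 mm.
With no gutters, each column is 572/22 = 26 mm.
9-column span = 9·26 = 234 mm.
Inner content = 234 − 2·4 = 226 mm.
226 − 6·12 = 154; ÷7 gives d = 22 mm.

22 mm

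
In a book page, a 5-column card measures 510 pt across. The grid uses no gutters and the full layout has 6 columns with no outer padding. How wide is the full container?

With no gutters, each column is 510/5 = 102 pt.
Total width: 6·102 = 612 pt.

612 pt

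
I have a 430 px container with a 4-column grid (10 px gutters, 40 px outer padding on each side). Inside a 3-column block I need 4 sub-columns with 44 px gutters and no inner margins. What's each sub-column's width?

32 px

Outer content = 430 − 2·40 = 350 px.
4 columns + 3 gutters: 4c + 3·10 = 350.
4c = 350 − 30 = 320, so c = 80 px.
3 columns plus 2 gutters: 240 + 20 = 260 px.
260 − 3·44 = 128; ÷4 gives d = 32 px.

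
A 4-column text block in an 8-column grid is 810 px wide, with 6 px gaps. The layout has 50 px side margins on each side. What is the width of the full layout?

1726 px

Subtracting 3 gaps of 6 leaves 792 for 4 columns, so c = 198 px.
Total width: 2·50 + 8·198 + 7·6 = 1726 px.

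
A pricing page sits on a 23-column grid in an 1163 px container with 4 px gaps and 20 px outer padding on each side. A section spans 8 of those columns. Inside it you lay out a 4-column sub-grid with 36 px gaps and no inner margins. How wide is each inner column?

70 px

Inside the margins: 1163 − 40 = 1123 px.
23 columns + 22 gaps: 23c + 22·4 = 1123.
23c = 1123 − 88 = 1035, so c = 45 px.
8 columns plus 7 gaps: 360 + 28 = 388 px.
4d + 3·36 = 388 → 4d = 280 → d = 70 px.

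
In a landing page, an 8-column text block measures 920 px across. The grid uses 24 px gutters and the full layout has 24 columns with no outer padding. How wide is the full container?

920 − 7·24 = 752; ÷8 gives c = 94 px.
Total width: 24·94 + 23·24 = 2808 px.

2808 px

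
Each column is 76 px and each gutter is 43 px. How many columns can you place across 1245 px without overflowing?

10 columns: 10·76 + 9·43 = 1147 px ≤ 1245.
11 columns: 1266 px > 1245. So 10.

10 columns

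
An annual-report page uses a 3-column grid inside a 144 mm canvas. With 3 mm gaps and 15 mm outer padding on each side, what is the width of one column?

36 mm

Subtract both margins: 144 − 2·15 = 114 mm.
Subtracting 2 gaps of 3 leaves 108 for 3 columns, so c = 36 mm.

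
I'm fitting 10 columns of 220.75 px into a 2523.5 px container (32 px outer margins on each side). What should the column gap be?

Subtract both margins: 2523.5 − 2·32 = 2459.5 px.
10 columns take 10·220.75 = 2207.5 px; remaining 252 splits into 9 column gaps.
g = 252 / 9 = 28 px.

28 px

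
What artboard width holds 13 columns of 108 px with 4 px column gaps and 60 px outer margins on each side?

1572 px

Adding margins, columns and gutters: 120 + 1404 + 48 = 1572 px.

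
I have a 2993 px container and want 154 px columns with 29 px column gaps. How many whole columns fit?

k columns need k·154 + (k−1)·29 = k·183 − 29.
k·183 − 29 ≤ 2993 → k ≤ 3022 / 183 ≈ 16.51, so k = 16.

16 columns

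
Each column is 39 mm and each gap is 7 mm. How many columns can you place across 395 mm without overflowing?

Each extra column adds 39 + 7 = 46 mm.
(395 + 7) / 46 = 8.74, so 8 columns fit.

8 columns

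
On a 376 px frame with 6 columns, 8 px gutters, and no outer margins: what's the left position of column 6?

Subtracting 5 gutters of 8 leaves 336 for 6 columns, so c = 56 px.
No margin, so column 6 starts at 5·(column + gutter) = 5·64 = 320 px.

320 px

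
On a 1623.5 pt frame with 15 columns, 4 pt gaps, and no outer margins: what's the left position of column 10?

976.5 pt

Subtracting 14 gaps of 4 leaves 1567.5 for 15 columns, so c = 104.5 pt.
Each column+gutter stride is 108.5 pt; with no margin, 9 of them is 976.5 pt.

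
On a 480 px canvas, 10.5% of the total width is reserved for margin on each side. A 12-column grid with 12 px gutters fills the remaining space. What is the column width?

20.6 px

480 × (1 − 2·10.5%) = 480 × 79% = 379.2 px for the columns.
12c + 11·12 = 379.2 → 12c = 247.2 → c = 20.6 px.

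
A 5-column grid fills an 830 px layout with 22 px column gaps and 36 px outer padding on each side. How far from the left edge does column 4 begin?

504 px

Inside the margins: 830 − 72 = 758 px.
758 − 4·22 = 670; ÷5 gives c = 134 px.
Each column+gutter stride is 156 px; 3 of them past the 36 px margin is 36 + 468 = 504 px.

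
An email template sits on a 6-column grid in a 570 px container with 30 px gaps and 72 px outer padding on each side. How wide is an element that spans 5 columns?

Content width = 570 − 2·72 = 426 px.
426 − 5·30 = 276; ÷6 gives c = 46 px.
5 columns plus 4 gaps: 230 + 120 = 350 px.

350 px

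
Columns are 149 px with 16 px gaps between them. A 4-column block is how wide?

Span of 4: 4·149 + 3·16 = 596 + 48 = 644 px.

644 px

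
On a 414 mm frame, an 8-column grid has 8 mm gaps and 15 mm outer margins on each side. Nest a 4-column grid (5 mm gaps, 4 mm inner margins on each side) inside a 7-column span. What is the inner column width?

Inside the margins: 414 − 30 = 384 mm.
8 columns + 7 gaps: 8c + 7·8 = 384.
8c = 384 − 56 = 328, so c = 41 mm.
7-column span = 7·41 + 6·8 = 335 mm.
Inner content = 335 − 2·4 = 327 mm.
4d + 3·5 = 327 → 4d = 312 → d = 78 mm.

78 mm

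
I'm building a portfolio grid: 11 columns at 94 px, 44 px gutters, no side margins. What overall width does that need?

Summing: 1034 + 440 = 1474 px.

1474 px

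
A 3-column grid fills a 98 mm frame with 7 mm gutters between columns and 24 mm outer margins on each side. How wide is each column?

Inside the margins: 98 − 48 = 50 mm.
50 − 2·7 = 36; ÷3 gives c = 12 mm.

12 mm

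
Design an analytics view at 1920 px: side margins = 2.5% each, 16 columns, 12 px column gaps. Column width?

102.75 px

Margins: 2.5% × 1920 = 48 px each, so content = 1920 − 96 = 1824 px.
16c + 15·12 = 1824 → 16c = 1644 → c = 102.75 px.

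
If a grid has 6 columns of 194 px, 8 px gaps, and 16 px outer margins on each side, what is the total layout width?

1236 px

Layout = 2·16 + 6·194 + 5·8 = 32 + 1164 + 40 = 1236 px.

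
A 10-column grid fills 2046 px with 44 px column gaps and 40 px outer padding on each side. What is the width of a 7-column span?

Take off 80 px of margins, leaving 1966 px.
Subtracting 9 column gaps of 44 leaves 1570 for 10 columns, so c = 157 px.
Span of 7: 7·157 + 6·44 = 1099 + 264 = 1363 px.

1363 px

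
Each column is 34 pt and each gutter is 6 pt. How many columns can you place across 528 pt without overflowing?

13 columns

Each extra column adds 34 + 6 = 40 pt.
(528 + 6) / 40 = 13.35, so 13 columns fit.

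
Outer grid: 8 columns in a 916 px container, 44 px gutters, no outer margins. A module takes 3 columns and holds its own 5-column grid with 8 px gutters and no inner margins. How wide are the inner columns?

8c + 7·44 = 916 → 8c = 608 → c = 76 px.
3-column span = 3·76 + 2·44 = 316 px.
5 columns + 4 gutters: 5d + 4·8 = 316.
5d = 316 − 32 = 284, so d = 56.8 px.

56.8 px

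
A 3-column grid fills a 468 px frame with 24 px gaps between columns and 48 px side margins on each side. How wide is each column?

108 px

Inside the margins: 468 − 96 = 372 px.
3c + 2·24 = 372 → 3c = 324 → c = 108 px.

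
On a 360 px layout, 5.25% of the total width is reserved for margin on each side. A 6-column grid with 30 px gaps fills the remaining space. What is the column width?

360 × (1 − 2·5.25%) = 360 × 89.5% = 322.2 px for the columns.
6 columns + 5 gaps: 6c + 5·30 = 322.2.
6c = 322.2 − 150 = 172.2, so c = 28.7 px.

28.7 px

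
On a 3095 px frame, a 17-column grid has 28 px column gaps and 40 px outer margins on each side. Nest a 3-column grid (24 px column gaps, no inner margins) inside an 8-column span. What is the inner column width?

Take off 80 px of margins, leaving 3015 px.
Subtracting 16 column gaps of 28 leaves 2567 for 17 columns, so c = 151 px.
8 columns plus 7 column gaps: 1208 + 196 = 1404 px.
3d + 2·24 = 1404 → 3d = 1356 → d = 452 px.

452 px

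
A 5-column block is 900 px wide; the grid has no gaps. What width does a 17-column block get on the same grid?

With no gaps, each column is 900/5 = 180 px.
17-column span = 17·180 = 3060 px.

3060 px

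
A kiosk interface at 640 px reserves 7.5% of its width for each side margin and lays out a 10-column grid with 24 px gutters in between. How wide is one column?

32.8 px

640 × (1 − 2·7.5%) = 640 × 85% = 544 px for the columns.
544 − 9·24 = 328; ÷10 gives c = 32.8 px.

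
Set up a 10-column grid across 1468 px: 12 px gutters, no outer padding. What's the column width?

136 px

Subtracting 9 gutters of 12 leaves 1360 for 10 columns, so c = 136 px.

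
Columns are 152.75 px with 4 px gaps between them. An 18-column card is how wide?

2817.5 px

Span of 18: 18·152.75 + 17·4 = 2749.5 + 68 = 2817.5 px.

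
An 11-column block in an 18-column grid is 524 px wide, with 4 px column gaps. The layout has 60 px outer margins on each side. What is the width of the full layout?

980 px

11 columns + 10 column gaps: 11c + 10·4 = 524.
11c = 524 − 40 = 484, so c = 44 px.
Total width: 2·60 + 18·44 + 17·4 = 980 px.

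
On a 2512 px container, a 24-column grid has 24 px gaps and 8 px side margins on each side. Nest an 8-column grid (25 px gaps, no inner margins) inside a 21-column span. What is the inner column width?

Subtract both margins: 2512 − 2·8 = 2496 px.
Subtracting 23 gaps of 24 leaves 1944 for 24 columns, so c = 81 px.
Span of 21: 21·81 + 20·24 = 1701 + 480 = 2181 px.
8 columns + 7 gaps: 8d + 7·25 = 2181.
8d = 2181 − 175 = 2006, so d = 250.75 px.

250.75 px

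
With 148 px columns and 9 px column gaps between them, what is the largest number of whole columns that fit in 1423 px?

k columns need k·148 + (k−1)·9 = k·157 − 9.
k·157 − 9 ≤ 1423 → k ≤ 1432 / 157 ≈ 9.12, so k = 9.

9 columns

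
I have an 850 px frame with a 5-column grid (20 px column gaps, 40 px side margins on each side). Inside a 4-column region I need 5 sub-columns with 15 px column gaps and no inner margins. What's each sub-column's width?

110.4 px

Outer content = 850 − 2·40 = 770 px.
770 − 4·20 = 690; ÷5 gives c = 138 px.
4-column span = 4·138 + 3·20 = 612 px.
5d + 4·15 = 612 → 5d = 552 → d = 110.4 px.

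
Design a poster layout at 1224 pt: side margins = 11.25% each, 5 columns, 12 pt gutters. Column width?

180.12 pt

Each margin = 11.25% of 1224 = 137.7 pt; content = 1224 − 2·137.7 = 948.6 pt.
Subtracting 4 gutters of 12 leaves 900.6 for 5 columns, so c = 180.12 pt.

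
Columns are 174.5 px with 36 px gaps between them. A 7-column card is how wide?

Span of 7: 7·174.5 + 6·36 = 1221.5 + 216 = 1437.5 px.

1437.5 px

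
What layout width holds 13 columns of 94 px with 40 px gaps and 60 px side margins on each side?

Layout = 2·60 + 13·94 + 12·40 = 120 + 1222 + 480 = 1822 px.

1822 px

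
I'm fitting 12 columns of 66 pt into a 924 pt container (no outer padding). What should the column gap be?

12 pt

Columns use 792 pt, leaving 132 pt across 11 column gaps = 12 pt each.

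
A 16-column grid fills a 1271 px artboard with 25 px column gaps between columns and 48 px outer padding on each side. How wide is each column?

50 px

Take off 96 px of margins, leaving 1175 px.
1175 − 15·25 = 800; ÷16 gives c = 50 px.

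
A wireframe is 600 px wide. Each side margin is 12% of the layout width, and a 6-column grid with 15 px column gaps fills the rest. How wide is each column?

63.5 px

Margins: 12% × 600 = 72 px each, so content = 600 − 144 = 456 px.
456 − 5·15 = 381; ÷6 gives c = 63.5 px.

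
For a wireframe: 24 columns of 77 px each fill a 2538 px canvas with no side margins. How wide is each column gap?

Columns use 1848 px, leaving 690 px across 23 column gaps = 30 px each.

30 px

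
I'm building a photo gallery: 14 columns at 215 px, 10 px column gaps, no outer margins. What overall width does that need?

Summing: 3010 + 130 = 3140 px.

3140 px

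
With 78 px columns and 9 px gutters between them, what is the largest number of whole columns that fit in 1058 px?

12 columns

12 columns: 12·78 + 11·9 = 1035 px ≤ 1058.
13 columns: 1122 px > 1058. So 12.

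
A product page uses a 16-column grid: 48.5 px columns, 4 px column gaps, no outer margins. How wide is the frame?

836 px

Summing: 776 + 60 = 836 px.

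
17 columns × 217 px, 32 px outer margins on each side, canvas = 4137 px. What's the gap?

Inside the margins: 4137 − 64 = 4073 px.
Columns use 3689 px, leaving 384 px across 16 gaps = 24 px each.

24 px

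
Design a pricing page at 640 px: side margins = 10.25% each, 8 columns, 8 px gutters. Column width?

Margins: 10.25% × 640 = 65.6 px each, so content = 640 − 131.2 = 508.8 px.
Subtracting 7 gutters of 8 leaves 452.8 for 8 columns, so c = 56.6 px.

56.6 px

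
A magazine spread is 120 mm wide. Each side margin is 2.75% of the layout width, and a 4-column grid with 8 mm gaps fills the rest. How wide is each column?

22.35 mm

Each margin = 2.75% of 120 = 3.3 mm; content = 120 − 2·3.3 = 113.4 mm.
4 columns + 3 gaps: 4c + 3·8 = 113.4.
4c = 113.4 − 24 = 89.4, so c = 22.35 mm.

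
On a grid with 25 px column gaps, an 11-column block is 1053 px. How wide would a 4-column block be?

367 px

11 columns + 10 column gaps: 11c + 10·25 = 1053.
11c = 1053 − 250 = 803, so c = 73 px.
Span of 4: 4·73 + 3·25 = 292 + 75 = 367 px.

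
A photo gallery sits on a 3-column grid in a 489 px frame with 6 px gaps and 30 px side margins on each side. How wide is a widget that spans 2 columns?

Inside the margins: 489 − 60 = 429 px.
3c + 2·6 = 429 → 3c = 417 → c = 139 px.
2 columns plus 1 gap: 278 + 6 = 284 px.

284 px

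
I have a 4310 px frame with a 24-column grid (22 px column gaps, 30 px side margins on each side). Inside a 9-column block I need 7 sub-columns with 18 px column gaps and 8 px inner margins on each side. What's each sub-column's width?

Take off 60 px of margins, leaving 4250 px.
24 columns + 23 column gaps: 24c + 23·22 = 4250.
24c = 4250 − 506 = 3744, so c = 156 px.
9-column span = 9·156 + 8·22 = 1580 px.
Inner content = 1580 − 2·8 = 1564 px.
Subtracting 6 column gaps of 18 leaves 1456 for 7 columns, so d = 208 px.

208 px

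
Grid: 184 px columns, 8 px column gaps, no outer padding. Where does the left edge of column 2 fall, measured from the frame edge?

No margin, so column 2 starts at 1·(column + gutter) = 1·192 = 192 px.

192 px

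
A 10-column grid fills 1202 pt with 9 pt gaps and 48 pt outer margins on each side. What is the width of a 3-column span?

Content width = 1202 − 2·48 = 1106 pt.
1106 − 9·9 = 1025; ÷10 gives c = 102.5 pt.
3-column span = 3·102.5 + 2·9 = 325.5 pt.

325.5 pt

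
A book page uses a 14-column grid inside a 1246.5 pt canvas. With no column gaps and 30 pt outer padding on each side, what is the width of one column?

Subtract both margins: 1246.5 − 2·30 = 1186.5 pt.
1186.5 / 14 = 84.75 pt per column.

84.75 pt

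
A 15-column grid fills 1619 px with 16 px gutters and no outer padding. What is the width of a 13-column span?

15c + 14·16 = 1619 → 15c = 1395 → c = 93 px.
13 columns plus 12 gutters: 1209 + 192 = 1401 px.

1401 px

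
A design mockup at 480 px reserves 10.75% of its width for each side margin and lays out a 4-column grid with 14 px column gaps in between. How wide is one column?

83.7 px

Margins: 10.75% × 480 = 51.6 px each, so content = 480 − 103.2 = 376.8 px.
4c + 3·14 = 376.8 → 4c = 334.8 → c = 83.7 px.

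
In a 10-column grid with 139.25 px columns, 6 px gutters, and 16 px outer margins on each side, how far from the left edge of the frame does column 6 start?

Column 6 starts at margin + 5·(column + gutter) = 16 + 5·145.25 = 742.25 px.

742.25 px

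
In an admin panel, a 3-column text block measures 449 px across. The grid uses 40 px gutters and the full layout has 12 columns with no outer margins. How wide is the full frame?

1916 px

449 − 2·40 = 369; ÷3 gives c = 123 px.
Total width: 12·123 + 11·40 = 1916 px.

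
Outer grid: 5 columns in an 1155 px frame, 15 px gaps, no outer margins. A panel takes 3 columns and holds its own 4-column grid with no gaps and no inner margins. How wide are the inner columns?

5 columns + 4 gaps: 5c + 4·15 = 1155.
5c = 1155 − 60 = 1095, so c = 219 px.
Span of 3: 3·219 + 2·15 = 657 + 30 = 687 px.
687 / 4 = 171.75 px per column.

171.75 px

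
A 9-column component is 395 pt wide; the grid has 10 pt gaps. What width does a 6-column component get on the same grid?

395 − 8·10 = 315; ÷9 gives c = 35 pt.
6-column span = 6·35 + 5·10 = 260 pt.

260 pt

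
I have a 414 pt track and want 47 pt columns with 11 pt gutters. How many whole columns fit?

7 columns

7 columns: 7·47 + 6·11 = 395 pt ≤ 414.
8 columns: 453 pt > 414. So 7.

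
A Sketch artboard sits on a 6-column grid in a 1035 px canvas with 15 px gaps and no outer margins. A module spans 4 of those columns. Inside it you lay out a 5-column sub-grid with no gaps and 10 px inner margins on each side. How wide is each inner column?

133 px

6c + 5·15 = 1035 → 6c = 960 → c = 160 px.
Span of 4: 4·160 + 3·15 = 640 + 45 = 685 px.
Inner content = 685 − 2·10 = 665 px.
5d = 665 → d = 133 px.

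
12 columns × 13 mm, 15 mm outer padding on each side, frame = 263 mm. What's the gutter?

7 mm

Subtract both margins: 263 − 2·15 = 233 mm.
12 columns take 12·13 = 156 mm; remaining 77 splits into 11 gutters.
g = 77 / 11 = 7 mm.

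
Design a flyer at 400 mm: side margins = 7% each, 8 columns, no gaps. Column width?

43 mm

Each margin = 7% of 400 = 28 mm; content = 400 − 2·28 = 344 mm.
8c = 344 → c = 43 mm.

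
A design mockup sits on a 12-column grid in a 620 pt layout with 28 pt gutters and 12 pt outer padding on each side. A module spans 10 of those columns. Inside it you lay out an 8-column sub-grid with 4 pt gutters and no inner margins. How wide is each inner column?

Subtract both margins: 620 − 2·12 = 596 pt.
596 − 11·28 = 288; ÷12 gives c = 24 pt.
Span of 10: 10·24 + 9·28 = 240 + 252 = 492 pt.
Subtracting 7 gutters of 4 leaves 464 for 8 columns, so d = 58 pt.

58 pt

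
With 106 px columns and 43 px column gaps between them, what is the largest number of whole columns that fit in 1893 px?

12 columns: 12·106 + 11·43 = 1745 px ≤ 1893.
13 columns: 1894 px > 1893. So 12.

12 columns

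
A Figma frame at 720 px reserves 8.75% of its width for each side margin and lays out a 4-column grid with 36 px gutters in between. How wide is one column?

Each margin = 8.75% of 720 = 63 px; content = 720 − 2·63 = 594 px.
594 − 3·36 = 486; ÷4 gives c = 121.5 px.

121.5 px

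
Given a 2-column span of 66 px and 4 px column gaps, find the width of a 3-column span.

2c + 1·4 = 66 → 2c = 62 → c = 31 px.
3-column span = 3·31 + 2·4 = 101 px.

101 px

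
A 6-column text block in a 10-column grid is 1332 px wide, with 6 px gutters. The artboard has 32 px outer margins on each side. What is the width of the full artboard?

6c + 5·6 = 1332 → 6c = 1302 → c = 217 px.
Adding margins, columns and gutters: 64 + 2170 + 54 = 2288 px.

2288 px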